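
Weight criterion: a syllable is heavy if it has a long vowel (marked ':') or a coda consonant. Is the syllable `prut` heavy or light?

heavy

`prut`: short vowel, closed (coda /t/). Closed → heavy.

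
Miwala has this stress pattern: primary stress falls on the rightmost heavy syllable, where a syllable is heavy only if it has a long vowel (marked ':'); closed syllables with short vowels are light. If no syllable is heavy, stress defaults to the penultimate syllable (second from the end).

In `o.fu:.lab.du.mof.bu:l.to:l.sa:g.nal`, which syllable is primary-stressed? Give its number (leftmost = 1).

Weights: 1 o L, 2 fu: H, 3 lab L, 4 du L, 5 mof L, 6 bu:l H, 7 to:l H, 8 sa:g H, 9 nal L.
Heavy syllables in the domain: 2, 6, 7, 8. The rightmost is syllable 8 (sa:g).
Primary stress: syllable 8 → o.fu:.lab.du.mof.bu:l.to:l.ˈsa:g.nal.

8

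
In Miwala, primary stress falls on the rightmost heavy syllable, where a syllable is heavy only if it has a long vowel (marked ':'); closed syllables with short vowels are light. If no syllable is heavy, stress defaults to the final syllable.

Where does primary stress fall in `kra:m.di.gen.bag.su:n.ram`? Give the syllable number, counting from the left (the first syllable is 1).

5

Weights: 1 kra:m H, 2 di L, 3 gen L, 4 bag L, 5 su:n H, 6 ram L.
Heavy syllables in the domain: 1, 5. The rightmost is syllable 5 (su:n).
Primary stress: syllable 5 → kra:m.di.gen.bag.ˈsu:n.ram.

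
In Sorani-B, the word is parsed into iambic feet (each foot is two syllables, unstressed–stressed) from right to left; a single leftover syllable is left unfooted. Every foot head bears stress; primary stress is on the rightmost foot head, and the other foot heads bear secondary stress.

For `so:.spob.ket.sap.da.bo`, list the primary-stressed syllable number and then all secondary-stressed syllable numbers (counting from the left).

primary 6, secondary 2, 4

Parse right to left into iambic (σˈσ) feet: (so:.ˈspob) (ket.ˈsap) (da.ˈbo).
Foot heads (stressed positions): 2, 4, 6.
End Rule Rightmost: primary stress on the rightmost head = syllable 6.
Secondary stress on 2, 4: so:.ˌspob.ket.ˌsap.da.ˈbo.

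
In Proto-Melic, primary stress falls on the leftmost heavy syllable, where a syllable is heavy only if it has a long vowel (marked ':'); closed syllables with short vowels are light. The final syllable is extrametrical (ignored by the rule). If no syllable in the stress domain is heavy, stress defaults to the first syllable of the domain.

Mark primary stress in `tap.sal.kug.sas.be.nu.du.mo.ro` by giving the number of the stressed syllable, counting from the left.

1

The final syllable (9, ro) is extrametrical; the stress domain is syllables 1–8.
Weights: 1 tap L, 2 sal L, 3 kug L, 4 sas L, 5 be L, 6 nu L, 7 du L, 8 mo L.
No heavy syllable in the domain; default to the first syllable of the domain = syllable 1.
Primary stress: syllable 1 → ˈtap.sal.kug.sas.be.nu.du.mo.ro.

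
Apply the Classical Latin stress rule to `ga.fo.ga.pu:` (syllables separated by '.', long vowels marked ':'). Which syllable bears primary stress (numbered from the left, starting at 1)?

Classical Latin: stress the penult if heavy (long vowel or closed), else the antepenult.
Weights: 2 fo L, 3 ga L, 4 pu: H.
The penult (syllable 3, ga) is light, so stress falls on the antepenult (syllable 2, fo).
Stress on syllable 2: ga.ˈfo.ga.pu:.

2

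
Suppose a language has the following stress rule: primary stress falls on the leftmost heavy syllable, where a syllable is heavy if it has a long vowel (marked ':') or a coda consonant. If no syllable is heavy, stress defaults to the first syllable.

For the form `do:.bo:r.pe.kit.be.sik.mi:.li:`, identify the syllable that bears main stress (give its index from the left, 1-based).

1

Weights: 1 do: H, 2 bo:r H, 3 pe L, 4 kit H, 5 be L, 6 sik H, 7 mi: H, 8 li: H.
Heavy syllables in the domain: 1, 2, 4, 6, 7, 8. The leftmost is syllable 1 (do:).
Primary stress: syllable 1 → ˈdo:.bo:r.pe.kit.be.sik.mi:.li:.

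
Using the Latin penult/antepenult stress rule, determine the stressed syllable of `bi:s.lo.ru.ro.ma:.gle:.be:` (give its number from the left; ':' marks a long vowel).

Classical Latin: stress the penult if heavy (long vowel or closed), else the antepenult.
Weights: 5 ma: H, 6 gle: H, 7 be: H.
The penult (syllable 6, gle:) is heavy, so it takes stress.
Stress on syllable 6: bi:s.lo.ru.ro.ma:.ˈgle:.be:.

6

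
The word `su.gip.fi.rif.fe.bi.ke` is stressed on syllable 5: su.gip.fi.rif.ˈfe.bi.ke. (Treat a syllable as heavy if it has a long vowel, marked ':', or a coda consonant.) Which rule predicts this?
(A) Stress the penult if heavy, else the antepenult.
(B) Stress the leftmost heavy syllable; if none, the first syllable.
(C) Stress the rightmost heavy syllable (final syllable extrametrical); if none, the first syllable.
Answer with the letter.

A

Rule A → syllable 5 ✓.
Rule B → syllable 2 (observed: 5).
Rule C → syllable 4 (observed: 5).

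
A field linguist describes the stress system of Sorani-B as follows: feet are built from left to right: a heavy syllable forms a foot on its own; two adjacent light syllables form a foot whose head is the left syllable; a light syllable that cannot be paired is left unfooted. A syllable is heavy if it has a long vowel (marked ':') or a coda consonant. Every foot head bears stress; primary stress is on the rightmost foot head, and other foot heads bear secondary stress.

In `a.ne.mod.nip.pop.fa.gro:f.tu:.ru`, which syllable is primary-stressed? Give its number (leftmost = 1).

8

Weights: 1 a L, 2 ne L, 3 mod H, 4 nip H, 5 pop H, 6 fa L, 7 gro:f H, 8 tu: H, 9 ru L.
Parse left to right (heavy = foot alone; LL = one foot; stranded L unfooted): (ˈa.ne) (ˈmod) (ˈnip) (ˈpop) fa (ˈgro:f) (ˈtu:) ru.
Foot heads: 1, 3, 4, 5, 7, 8.
Primary stress on the rightmost head = syllable 8.
Primary stress: syllable 8 → a.ne.mod.nip.pop.fa.gro:f.ˈtu:.ru.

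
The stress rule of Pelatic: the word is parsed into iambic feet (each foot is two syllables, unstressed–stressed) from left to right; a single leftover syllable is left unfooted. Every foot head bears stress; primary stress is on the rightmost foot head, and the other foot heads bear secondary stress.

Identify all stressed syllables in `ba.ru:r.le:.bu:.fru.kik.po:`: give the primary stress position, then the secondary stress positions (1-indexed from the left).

Parse left to right into iambic (σˈσ) feet: (ba.ˈru:r) (le:.ˈbu:) (fru.ˈkik) po:. Syllable 7 is left unfooted.
Foot heads (stressed positions): 2, 4, 6.
End Rule Rightmost: primary stress on the rightmost head = syllable 6.
Secondary stress on 2, 4: ba.ˌru:r.le:.ˌbu:.fru.ˈkik.po:.

primary 6, secondary 2, 4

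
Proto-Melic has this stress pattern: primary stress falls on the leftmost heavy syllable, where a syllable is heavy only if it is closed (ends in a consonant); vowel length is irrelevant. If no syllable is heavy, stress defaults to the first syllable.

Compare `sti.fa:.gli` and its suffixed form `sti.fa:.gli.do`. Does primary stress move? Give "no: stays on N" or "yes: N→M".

Base `sti.fa:.gli` (3 syllables):
  Weights: 1 sti L, 2 fa: L, 3 gli L.
  No heavy syllable in the domain; default to the first syllable = syllable 1.
  → primary stress on syllable 1.
Suffixed `sti.fa:.gli.do` (4 syllables):
  Weights: 1 sti L, 2 fa: L, 3 gli L, 4 do L.
  No heavy syllable in the domain; default to the first syllable = syllable 1.
  → primary stress on syllable 1.

no: stays on 1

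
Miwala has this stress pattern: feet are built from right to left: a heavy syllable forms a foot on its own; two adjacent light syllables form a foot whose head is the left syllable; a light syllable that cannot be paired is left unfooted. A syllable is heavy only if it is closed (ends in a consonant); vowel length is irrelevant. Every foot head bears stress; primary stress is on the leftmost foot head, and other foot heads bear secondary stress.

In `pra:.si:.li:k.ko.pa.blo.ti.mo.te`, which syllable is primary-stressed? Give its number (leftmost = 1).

1

Weights: 1 pra: L, 2 si: L, 3 li:k H, 4 ko L, 5 pa L, 6 blo L, 7 ti L, 8 mo L, 9 te L.
Parse right to left (heavy = foot alone; LL = one foot; stranded L unfooted): (ˈpra:.si:) (ˈli:k) (ˈko.pa) (ˈblo.ti) (ˈmo.te).
Foot heads: 1, 3, 4, 6, 8.
Primary stress on the leftmost head = syllable 1.
Primary stress: syllable 1 → ˈpra:.si:.li:k.ko.pa.blo.ti.mo.te.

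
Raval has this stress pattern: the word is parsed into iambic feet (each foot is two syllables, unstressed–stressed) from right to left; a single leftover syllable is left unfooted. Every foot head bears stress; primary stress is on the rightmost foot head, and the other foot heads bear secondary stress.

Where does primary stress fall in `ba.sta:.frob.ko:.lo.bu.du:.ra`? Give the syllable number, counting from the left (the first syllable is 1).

8

Parse right to left into iambic (σˈσ) feet: (ba.ˈsta:) (frob.ˈko:) (lo.ˈbu) (du:.ˈra).
Foot heads (stressed positions): 2, 4, 6, 8.
End Rule Rightmost: primary stress on the rightmost head = syllable 8.
Primary stress: syllable 8 → ba.sta:.frob.ko:.lo.bu.du:.ˈra.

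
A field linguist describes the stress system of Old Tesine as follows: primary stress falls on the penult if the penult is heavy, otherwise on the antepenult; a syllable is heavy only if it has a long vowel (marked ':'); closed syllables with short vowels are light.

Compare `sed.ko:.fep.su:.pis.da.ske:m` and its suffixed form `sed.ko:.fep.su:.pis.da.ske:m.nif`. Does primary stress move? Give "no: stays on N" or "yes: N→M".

yes: 5→7

Base `sed.ko:.fep.su:.pis.da.ske:m` (7 syllables):
  Weights: 5 pis L, 6 da L, 7 ske:m H.
  The penult (syllable 6, da) is light, so stress falls on the antepenult (syllable 5, pis).
  → primary stress on syllable 5.
Suffixed `sed.ko:.fep.su:.pis.da.ske:m.nif` (8 syllables):
  Weights: 6 da L, 7 ske:m H, 8 nif L.
  The penult (syllable 7, ske:m) is heavy, so it takes stress.
  → primary stress on syllable 7.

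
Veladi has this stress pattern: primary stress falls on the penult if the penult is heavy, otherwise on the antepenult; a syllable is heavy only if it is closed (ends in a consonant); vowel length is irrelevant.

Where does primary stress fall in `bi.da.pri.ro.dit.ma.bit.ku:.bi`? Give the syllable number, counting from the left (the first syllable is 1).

7

Weights: 7 bit H, 8 ku: L, 9 bi L.
The penult (syllable 8, ku:) is light, so stress falls on the antepenult (syllable 7, bit).
Primary stress: syllable 7 → bi.da.pri.ro.dit.ma.ˈbit.ku:.bi.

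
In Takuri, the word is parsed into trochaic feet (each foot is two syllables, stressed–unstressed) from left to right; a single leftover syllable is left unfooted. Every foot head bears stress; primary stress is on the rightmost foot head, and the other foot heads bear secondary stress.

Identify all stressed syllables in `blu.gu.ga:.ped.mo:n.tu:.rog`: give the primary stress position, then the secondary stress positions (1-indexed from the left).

Parse left to right into trochaic (ˈσσ) feet: (ˈblu.gu) (ˈga:.ped) (ˈmo:n.tu:) rog. Syllable 7 is left unfooted.
Foot heads (stressed positions): 1, 3, 5.
End Rule Rightmost: primary stress on the rightmost head = syllable 5.
Secondary stress on 1, 3: ˌblu.gu.ˌga:.ped.ˈmo:n.tu:.rog.

primary 5, secondary 1, 3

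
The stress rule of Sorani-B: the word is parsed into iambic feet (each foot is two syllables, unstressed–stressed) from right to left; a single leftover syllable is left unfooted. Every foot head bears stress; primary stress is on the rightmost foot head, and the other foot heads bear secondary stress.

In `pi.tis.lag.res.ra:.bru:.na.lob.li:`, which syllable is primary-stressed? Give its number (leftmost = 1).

Parse right to left into iambic (σˈσ) feet: pi (tis.ˈlag) (res.ˈra:) (bru:.ˈna) (lob.ˈli:). Syllable 1 is left unfooted.
Foot heads (stressed positions): 3, 5, 7, 9.
End Rule Rightmost: primary stress on the rightmost head = syllable 9.
Primary stress: syllable 9 → pi.tis.lag.res.ra:.bru:.na.lob.ˈli:.

9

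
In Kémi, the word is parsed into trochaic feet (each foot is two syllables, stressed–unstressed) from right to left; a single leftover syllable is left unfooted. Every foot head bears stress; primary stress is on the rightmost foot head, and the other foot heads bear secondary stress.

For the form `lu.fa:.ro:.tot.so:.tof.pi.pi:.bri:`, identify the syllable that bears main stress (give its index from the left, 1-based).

Parse right to left into trochaic (ˈσσ) feet: lu (ˈfa:.ro:) (ˈtot.so:) (ˈtof.pi) (ˈpi:.bri:). Syllable 1 is left unfooted.
Foot heads (stressed positions): 2, 4, 6, 8.
End Rule Rightmost: primary stress on the rightmost head = syllable 8.
Primary stress: syllable 8 → lu.fa:.ro:.tot.so:.tof.pi.ˈpi:.bri:.

8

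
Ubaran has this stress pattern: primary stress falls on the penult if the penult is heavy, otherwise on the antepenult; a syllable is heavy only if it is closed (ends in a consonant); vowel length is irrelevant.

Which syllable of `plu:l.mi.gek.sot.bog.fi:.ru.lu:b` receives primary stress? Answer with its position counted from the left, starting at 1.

6

Weights: 6 fi: L, 7 ru L, 8 lu:b H.
The penult (syllable 7, ru) is light, so stress falls on the antepenult (syllable 6, fi:).
Primary stress: syllable 6 → plu:l.mi.gek.sot.bog.ˈfi:.ru.lu:b.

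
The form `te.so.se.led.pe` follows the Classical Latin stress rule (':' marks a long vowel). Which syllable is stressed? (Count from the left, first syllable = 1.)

Classical Latin: stress the penult if heavy (long vowel or closed), else the antepenult.
Weights: 3 se L, 4 led H, 5 pe L.
The penult (syllable 4, led) is heavy, so it takes stress.
Stress on syllable 4: te.so.se.ˈled.pe.

4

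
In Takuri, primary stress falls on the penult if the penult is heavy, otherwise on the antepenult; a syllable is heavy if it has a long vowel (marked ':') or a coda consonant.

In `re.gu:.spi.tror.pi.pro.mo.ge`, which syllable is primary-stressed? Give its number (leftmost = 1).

Weights: 6 pro L, 7 mo L, 8 ge L.
The penult (syllable 7, mo) is light, so stress falls on the antepenult (syllable 6, pro).
Primary stress: syllable 6 → re.gu:.spi.tror.pi.ˈpro.mo.ge.

6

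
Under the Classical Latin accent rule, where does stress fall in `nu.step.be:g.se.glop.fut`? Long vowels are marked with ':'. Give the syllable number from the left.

5

Classical Latin: stress the penult if heavy (long vowel or closed), else the antepenult.
Weights: 4 se L, 5 glop H, 6 fut H.
The penult (syllable 5, glop) is heavy, so it takes stress.
Stress on syllable 5: nu.step.be:g.se.ˈglop.fut.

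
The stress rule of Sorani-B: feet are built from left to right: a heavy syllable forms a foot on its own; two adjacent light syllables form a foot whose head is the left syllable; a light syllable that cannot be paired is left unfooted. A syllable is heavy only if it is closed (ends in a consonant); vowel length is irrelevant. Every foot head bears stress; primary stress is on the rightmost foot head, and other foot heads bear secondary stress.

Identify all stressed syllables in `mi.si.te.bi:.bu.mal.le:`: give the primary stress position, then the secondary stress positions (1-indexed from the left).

Weights: 1 mi L, 2 si L, 3 te L, 4 bi: L, 5 bu L, 6 mal H, 7 le: L.
Parse left to right (heavy = foot alone; LL = one foot; stranded L unfooted): (ˈmi.si) (ˈte.bi:) bu (ˈmal) le:.
Foot heads: 1, 3, 6.
Primary stress on the rightmost head = syllable 6.
Secondary stress on 1, 3: ˌmi.si.ˌte.bi:.bu.ˈmal.le:.

primary 6, secondary 1, 3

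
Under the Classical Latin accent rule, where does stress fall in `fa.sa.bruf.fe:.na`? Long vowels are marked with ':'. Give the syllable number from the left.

4

Classical Latin: stress the penult if heavy (long vowel or closed), else the antepenult.
Weights: 3 bruf H, 4 fe: H, 5 na L.
The penult (syllable 4, fe:) is heavy, so it takes stress.
Stress on syllable 4: fa.sa.bruf.ˈfe:.na.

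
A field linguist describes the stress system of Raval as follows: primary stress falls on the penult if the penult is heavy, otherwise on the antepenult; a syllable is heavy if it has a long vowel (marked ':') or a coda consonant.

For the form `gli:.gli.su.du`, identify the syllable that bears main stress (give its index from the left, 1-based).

2

Weights: 2 gli L, 3 su L, 4 du L.
The penult (syllable 3, su) is light, so stress falls on the antepenult (syllable 2, gli).
Primary stress: syllable 2 → gli:.ˈgli.su.du.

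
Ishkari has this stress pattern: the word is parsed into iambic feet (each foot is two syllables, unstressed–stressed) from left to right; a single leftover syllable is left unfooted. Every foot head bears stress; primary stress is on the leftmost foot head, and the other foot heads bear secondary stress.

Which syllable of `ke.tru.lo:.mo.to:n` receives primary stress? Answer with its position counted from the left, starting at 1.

2

Parse left to right into iambic (σˈσ) feet: (ke.ˈtru) (lo:.ˈmo) to:n. Syllable 5 is left unfooted.
Foot heads (stressed positions): 2, 4.
End Rule Leftmost: primary stress on the leftmost head = syllable 2.
Primary stress: syllable 2 → ke.ˈtru.lo:.mo.to:n.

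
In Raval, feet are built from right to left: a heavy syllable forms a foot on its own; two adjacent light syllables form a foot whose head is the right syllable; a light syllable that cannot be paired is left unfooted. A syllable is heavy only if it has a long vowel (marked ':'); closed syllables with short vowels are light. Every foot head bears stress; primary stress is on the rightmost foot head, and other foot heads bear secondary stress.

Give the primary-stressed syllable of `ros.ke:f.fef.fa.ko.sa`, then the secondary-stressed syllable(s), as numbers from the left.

primary 6, secondary 2, 4

Weights: 1 ros L, 2 ke:f H, 3 fef L, 4 fa L, 5 ko L, 6 sa L.
Parse right to left (heavy = foot alone; LL = one foot; stranded L unfooted): ros (ˈke:f) (fef.ˈfa) (ko.ˈsa).
Foot heads: 2, 4, 6.
Primary stress on the rightmost head = syllable 6.
Secondary stress on 2, 4: ros.ˌke:f.fef.ˌfa.ko.ˈsa.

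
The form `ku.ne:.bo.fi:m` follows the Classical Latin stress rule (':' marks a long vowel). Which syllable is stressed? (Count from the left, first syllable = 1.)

Classical Latin: stress the penult if heavy (long vowel or closed), else the antepenult.
Weights: 2 ne: H, 3 bo L, 4 fi:m H.
The penult (syllable 3, bo) is light, so stress falls on the antepenult (syllable 2, ne:).
Stress on syllable 2: ku.ˈne:.bo.fi:m.

2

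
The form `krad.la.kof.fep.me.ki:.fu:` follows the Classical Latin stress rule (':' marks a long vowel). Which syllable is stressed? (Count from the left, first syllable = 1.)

6

Classical Latin: stress the penult if heavy (long vowel or closed), else the antepenult.
Weights: 5 me L, 6 ki: H, 7 fu: H.
The penult (syllable 6, ki:) is heavy, so it takes stress.
Stress on syllable 6: krad.la.kof.fep.me.ˈki:.fu:.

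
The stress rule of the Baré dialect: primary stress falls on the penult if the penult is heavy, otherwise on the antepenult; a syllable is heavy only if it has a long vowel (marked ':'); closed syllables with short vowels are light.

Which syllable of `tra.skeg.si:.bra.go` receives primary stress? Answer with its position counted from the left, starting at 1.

3

Weights: 3 si: H, 4 bra L, 5 go L.
The penult (syllable 4, bra) is light, so stress falls on the antepenult (syllable 3, si:).
Primary stress: syllable 3 → tra.skeg.ˈsi:.bra.go.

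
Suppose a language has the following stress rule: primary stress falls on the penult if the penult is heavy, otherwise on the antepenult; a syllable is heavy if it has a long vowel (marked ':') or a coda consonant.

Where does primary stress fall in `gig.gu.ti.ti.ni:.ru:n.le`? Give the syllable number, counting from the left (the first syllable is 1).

6

Weights: 5 ni: H, 6 ru:n H, 7 le L.
The penult (syllable 6, ru:n) is heavy, so it takes stress.
Primary stress: syllable 6 → gig.gu.ti.ti.ni:.ˈru:n.le.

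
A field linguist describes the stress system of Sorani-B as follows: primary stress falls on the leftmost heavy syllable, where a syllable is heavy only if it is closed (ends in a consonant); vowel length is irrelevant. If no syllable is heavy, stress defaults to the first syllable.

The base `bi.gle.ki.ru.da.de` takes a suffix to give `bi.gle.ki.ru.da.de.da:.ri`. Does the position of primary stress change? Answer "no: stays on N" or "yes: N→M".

Base `bi.gle.ki.ru.da.de` (6 syllables):
  Weights: 1 bi L, 2 gle L, 3 ki L, 4 ru L, 5 da L, 6 de L.
  No heavy syllable in the domain; default to the first syllable = syllable 1.
  → primary stress on syllable 1.
Suffixed `bi.gle.ki.ru.da.de.da:.ri` (8 syllables):
  Weights: 1 bi L, 2 gle L, 3 ki L, 4 ru L, 5 da L, 6 de L, 7 da: L, 8 ri L.
  No heavy syllable in the domain; default to the first syllable = syllable 1.
  → primary stress on syllable 1.

no: stays on 1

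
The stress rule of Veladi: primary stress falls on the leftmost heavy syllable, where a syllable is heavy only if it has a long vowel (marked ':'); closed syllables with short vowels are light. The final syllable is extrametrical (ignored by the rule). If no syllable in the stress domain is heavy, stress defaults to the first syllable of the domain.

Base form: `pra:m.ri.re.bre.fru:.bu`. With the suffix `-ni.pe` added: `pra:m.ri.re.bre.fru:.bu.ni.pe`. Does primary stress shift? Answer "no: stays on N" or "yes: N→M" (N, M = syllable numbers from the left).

Base `pra:m.ri.re.bre.fru:.bu` (6 syllables):
  The final syllable (6, bu) is extrametrical; the stress domain is syllables 1–5.
  Weights: 1 pra:m H, 2 ri L, 3 re L, 4 bre L, 5 fru: H.
  Heavy syllables in the domain: 1, 5. The leftmost is syllable 1 (pra:m).
  → primary stress on syllable 1.
Suffixed `pra:m.ri.re.bre.fru:.bu.ni.pe` (8 syllables):
  The final syllable (8, pe) is extrametrical; the stress domain is syllables 1–7.
  Weights: 1 pra:m H, 2 ri L, 3 re L, 4 bre L, 5 fru: H, 6 bu L, 7 ni L.
  Heavy syllables in the domain: 1, 5. The leftmost is syllable 1 (pra:m).
  → primary stress on syllable 1.

no: stays on 1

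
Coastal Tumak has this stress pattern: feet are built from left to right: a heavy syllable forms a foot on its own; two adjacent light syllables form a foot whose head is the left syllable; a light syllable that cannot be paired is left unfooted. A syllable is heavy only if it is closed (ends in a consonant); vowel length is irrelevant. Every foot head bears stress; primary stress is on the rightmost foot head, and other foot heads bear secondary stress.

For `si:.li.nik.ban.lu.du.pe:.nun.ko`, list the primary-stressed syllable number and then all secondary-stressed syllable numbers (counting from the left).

Weights: 1 si: L, 2 li L, 3 nik H, 4 ban H, 5 lu L, 6 du L, 7 pe: L, 8 nun H, 9 ko L.
Parse left to right (heavy = foot alone; LL = one foot; stranded L unfooted): (ˈsi:.li) (ˈnik) (ˈban) (ˈlu.du) pe: (ˈnun) ko.
Foot heads: 1, 3, 4, 5, 8.
Primary stress on the rightmost head = syllable 8.
Secondary stress on 1, 3, 4, 5: ˌsi:.li.ˌnik.ˌban.ˌlu.du.pe:.ˈnun.ko.

primary 8, secondary 1, 3, 4, 5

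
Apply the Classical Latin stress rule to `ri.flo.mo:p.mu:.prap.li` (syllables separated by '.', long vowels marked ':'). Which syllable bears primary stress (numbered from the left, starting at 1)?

5

Classical Latin: stress the penult if heavy (long vowel or closed), else the antepenult.
Weights: 4 mu: H, 5 prap H, 6 li L.
The penult (syllable 5, prap) is heavy, so it takes stress.
Stress on syllable 5: ri.flo.mo:p.mu:.ˈprap.li.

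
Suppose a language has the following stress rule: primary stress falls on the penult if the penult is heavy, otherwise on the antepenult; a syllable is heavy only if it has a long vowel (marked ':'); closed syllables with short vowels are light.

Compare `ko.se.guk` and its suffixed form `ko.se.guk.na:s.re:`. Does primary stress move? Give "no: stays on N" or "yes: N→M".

Base `ko.se.guk` (3 syllables):
  Weights: 1 ko L, 2 se L, 3 guk L.
  The penult (syllable 2, se) is light, so stress falls on the antepenult (syllable 1, ko).
  → primary stress on syllable 1.
Suffixed `ko.se.guk.na:s.re:` (5 syllables):
  Weights: 3 guk L, 4 na:s H, 5 re: H.
  The penult (syllable 4, na:s) is heavy, so it takes stress.
  → primary stress on syllable 4.

yes: 1→4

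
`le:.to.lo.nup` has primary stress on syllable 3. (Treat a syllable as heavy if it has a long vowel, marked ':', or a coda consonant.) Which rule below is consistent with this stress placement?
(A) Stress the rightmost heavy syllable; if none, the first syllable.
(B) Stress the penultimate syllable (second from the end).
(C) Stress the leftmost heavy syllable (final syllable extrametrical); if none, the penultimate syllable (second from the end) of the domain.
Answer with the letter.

B

Rule A → syllable 4 (observed: 3).
Rule B → syllable 3 ✓.
Rule C → syllable 1 (observed: 3).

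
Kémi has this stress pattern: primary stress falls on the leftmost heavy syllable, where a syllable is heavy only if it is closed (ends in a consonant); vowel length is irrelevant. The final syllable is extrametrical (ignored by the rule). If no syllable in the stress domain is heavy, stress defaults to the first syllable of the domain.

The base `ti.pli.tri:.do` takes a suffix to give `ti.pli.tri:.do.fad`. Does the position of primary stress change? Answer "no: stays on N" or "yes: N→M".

Base `ti.pli.tri:.do` (4 syllables):
  The final syllable (4, do) is extrametrical; the stress domain is syllables 1–3.
  Weights: 1 ti L, 2 pli L, 3 tri: L.
  No heavy syllable in the domain; default to the first syllable of the domain = syllable 1.
  → primary stress on syllable 1.
Suffixed `ti.pli.tri:.do.fad` (5 syllables):
  The final syllable (5, fad) is extrametrical; the stress domain is syllables 1–4.
  Weights: 1 ti L, 2 pli L, 3 tri: L, 4 do L.
  No heavy syllable in the domain; default to the first syllable of the domain = syllable 1.
  → primary stress on syllable 1.

no: stays on 1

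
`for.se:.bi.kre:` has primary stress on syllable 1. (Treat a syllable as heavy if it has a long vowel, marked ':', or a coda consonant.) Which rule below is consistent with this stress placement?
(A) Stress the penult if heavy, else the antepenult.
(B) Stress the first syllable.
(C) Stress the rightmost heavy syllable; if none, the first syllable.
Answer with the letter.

Rule A → syllable 2 (observed: 1).
Rule B → syllable 1 ✓.
Rule C → syllable 4 (observed: 1).

B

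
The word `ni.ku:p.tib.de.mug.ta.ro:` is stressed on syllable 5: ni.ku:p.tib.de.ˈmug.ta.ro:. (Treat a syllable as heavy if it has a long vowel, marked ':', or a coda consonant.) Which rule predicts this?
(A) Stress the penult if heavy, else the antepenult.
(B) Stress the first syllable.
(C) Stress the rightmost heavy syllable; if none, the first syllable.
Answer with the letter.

Rule A → syllable 5 ✓.
Rule B → syllable 1 (observed: 5).
Rule C → syllable 7 (observed: 5).

A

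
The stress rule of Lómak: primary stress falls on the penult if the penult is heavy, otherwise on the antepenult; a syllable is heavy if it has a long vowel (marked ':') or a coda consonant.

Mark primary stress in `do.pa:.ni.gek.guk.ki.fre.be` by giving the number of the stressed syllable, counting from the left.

6

Weights: 6 ki L, 7 fre L, 8 be L.
The penult (syllable 7, fre) is light, so stress falls on the antepenult (syllable 6, ki).
Primary stress: syllable 6 → do.pa:.ni.gek.guk.ˈki.fre.be.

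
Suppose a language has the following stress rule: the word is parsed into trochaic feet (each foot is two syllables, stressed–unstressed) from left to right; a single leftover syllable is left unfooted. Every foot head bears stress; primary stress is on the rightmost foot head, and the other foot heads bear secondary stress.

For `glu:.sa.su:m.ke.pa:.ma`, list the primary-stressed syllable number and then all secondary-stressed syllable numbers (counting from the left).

Parse left to right into trochaic (ˈσσ) feet: (ˈglu:.sa) (ˈsu:m.ke) (ˈpa:.ma).
Foot heads (stressed positions): 1, 3, 5.
End Rule Rightmost: primary stress on the rightmost head = syllable 5.
Secondary stress on 1, 3: ˌglu:.sa.ˌsu:m.ke.ˈpa:.ma.

primary 5, secondary 1, 3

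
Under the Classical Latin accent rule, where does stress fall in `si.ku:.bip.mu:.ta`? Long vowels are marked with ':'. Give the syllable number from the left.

4

Classical Latin: stress the penult if heavy (long vowel or closed), else the antepenult.
Weights: 3 bip H, 4 mu: H, 5 ta L.
The penult (syllable 4, mu:) is heavy, so it takes stress.
Stress on syllable 4: si.ku:.bip.ˈmu:.ta.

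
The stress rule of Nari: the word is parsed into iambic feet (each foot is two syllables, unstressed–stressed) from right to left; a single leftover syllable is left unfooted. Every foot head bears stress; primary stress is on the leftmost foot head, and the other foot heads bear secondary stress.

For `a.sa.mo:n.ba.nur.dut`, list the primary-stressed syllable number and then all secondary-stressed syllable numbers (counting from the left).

primary 2, secondary 4, 6

Parse right to left into iambic (σˈσ) feet: (a.ˈsa) (mo:n.ˈba) (nur.ˈdut).
Foot heads (stressed positions): 2, 4, 6.
End Rule Leftmost: primary stress on the leftmost head = syllable 2.
Secondary stress on 4, 6: a.ˈsa.mo:n.ˌba.nur.ˌdut.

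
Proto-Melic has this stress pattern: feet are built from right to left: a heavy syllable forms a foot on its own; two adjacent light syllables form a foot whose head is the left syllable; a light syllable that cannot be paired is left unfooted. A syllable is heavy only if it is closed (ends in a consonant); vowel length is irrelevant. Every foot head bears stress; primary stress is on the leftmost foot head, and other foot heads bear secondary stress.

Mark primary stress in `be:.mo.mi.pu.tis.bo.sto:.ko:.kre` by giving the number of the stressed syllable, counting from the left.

Weights: 1 be: L, 2 mo L, 3 mi L, 4 pu L, 5 tis H, 6 bo L, 7 sto: L, 8 ko: L, 9 kre L.
Parse right to left (heavy = foot alone; LL = one foot; stranded L unfooted): (ˈbe:.mo) (ˈmi.pu) (ˈtis) (ˈbo.sto:) (ˈko:.kre).
Foot heads: 1, 3, 5, 6, 8.
Primary stress on the leftmost head = syllable 1.
Primary stress: syllable 1 → ˈbe:.mo.mi.pu.tis.bo.sto:.ko:.kre.

1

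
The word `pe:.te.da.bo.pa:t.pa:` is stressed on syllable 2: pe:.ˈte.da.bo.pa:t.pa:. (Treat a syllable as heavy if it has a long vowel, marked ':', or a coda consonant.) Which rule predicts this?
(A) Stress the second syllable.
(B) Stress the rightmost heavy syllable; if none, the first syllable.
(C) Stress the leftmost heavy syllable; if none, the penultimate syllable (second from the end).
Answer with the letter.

Rule A → syllable 2 ✓.
Rule B → syllable 6 (observed: 2).
Rule C → syllable 1 (observed: 2).

A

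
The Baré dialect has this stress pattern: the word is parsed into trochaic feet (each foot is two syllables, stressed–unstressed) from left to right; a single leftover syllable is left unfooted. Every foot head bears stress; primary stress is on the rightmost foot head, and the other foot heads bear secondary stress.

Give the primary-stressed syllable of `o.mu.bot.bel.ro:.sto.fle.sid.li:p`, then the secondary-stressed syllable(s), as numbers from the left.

Parse left to right into trochaic (ˈσσ) feet: (ˈo.mu) (ˈbot.bel) (ˈro:.sto) (ˈfle.sid) li:p. Syllable 9 is left unfooted.
Foot heads (stressed positions): 1, 3, 5, 7.
End Rule Rightmost: primary stress on the rightmost head = syllable 7.
Secondary stress on 1, 3, 5: ˌo.mu.ˌbot.bel.ˌro:.sto.ˈfle.sid.li:p.

primary 7, secondary 1, 3, 5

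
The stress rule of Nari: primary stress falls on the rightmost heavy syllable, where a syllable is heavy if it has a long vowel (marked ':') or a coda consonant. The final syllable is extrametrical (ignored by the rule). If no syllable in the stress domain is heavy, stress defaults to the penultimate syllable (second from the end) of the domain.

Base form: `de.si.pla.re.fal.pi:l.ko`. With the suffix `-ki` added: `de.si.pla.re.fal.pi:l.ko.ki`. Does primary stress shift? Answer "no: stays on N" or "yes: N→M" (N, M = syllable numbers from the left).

no: stays on 6

Base `de.si.pla.re.fal.pi:l.ko` (7 syllables):
  The final syllable (7, ko) is extrametrical; the stress domain is syllables 1–6.
  Weights: 1 de L, 2 si L, 3 pla L, 4 re L, 5 fal H, 6 pi:l H.
  Heavy syllables in the domain: 5, 6. The rightmost is syllable 6 (pi:l).
  → primary stress on syllable 6.
Suffixed `de.si.pla.re.fal.pi:l.ko.ki` (8 syllables):
  The final syllable (8, ki) is extrametrical; the stress domain is syllables 1–7.
  Weights: 1 de L, 2 si L, 3 pla L, 4 re L, 5 fal H, 6 pi:l H, 7 ko L.
  Heavy syllables in the domain: 5, 6. The rightmost is syllable 6 (pi:l).
  → primary stress on syllable 6.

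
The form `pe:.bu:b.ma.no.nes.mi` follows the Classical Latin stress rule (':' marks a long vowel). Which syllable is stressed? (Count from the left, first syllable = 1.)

5

Classical Latin: stress the penult if heavy (long vowel or closed), else the antepenult.
Weights: 4 no L, 5 nes H, 6 mi L.
The penult (syllable 5, nes) is heavy, so it takes stress.
Stress on syllable 5: pe:.bu:b.ma.no.ˈnes.mi.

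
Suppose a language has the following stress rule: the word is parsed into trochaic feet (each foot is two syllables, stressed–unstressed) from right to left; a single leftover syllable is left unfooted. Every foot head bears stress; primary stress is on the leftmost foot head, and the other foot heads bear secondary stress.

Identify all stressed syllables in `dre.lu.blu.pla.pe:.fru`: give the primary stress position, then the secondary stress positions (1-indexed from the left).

primary 1, secondary 3, 5

Parse right to left into trochaic (ˈσσ) feet: (ˈdre.lu) (ˈblu.pla) (ˈpe:.fru).
Foot heads (stressed positions): 1, 3, 5.
End Rule Leftmost: primary stress on the leftmost head = syllable 1.
Secondary stress on 3, 5: ˈdre.lu.ˌblu.pla.ˌpe:.fru.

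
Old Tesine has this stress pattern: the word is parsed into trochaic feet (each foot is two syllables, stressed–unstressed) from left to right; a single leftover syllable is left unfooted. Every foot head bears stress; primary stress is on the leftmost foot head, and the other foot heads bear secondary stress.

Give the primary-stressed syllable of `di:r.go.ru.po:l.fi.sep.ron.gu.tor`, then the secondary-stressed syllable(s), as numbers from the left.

primary 1, secondary 3, 5, 7

Parse left to right into trochaic (ˈσσ) feet: (ˈdi:r.go) (ˈru.po:l) (ˈfi.sep) (ˈron.gu) tor. Syllable 9 is left unfooted.
Foot heads (stressed positions): 1, 3, 5, 7.
End Rule Leftmost: primary stress on the leftmost head = syllable 1.
Secondary stress on 3, 5, 7: ˈdi:r.go.ˌru.po:l.ˌfi.sep.ˌron.gu.tor.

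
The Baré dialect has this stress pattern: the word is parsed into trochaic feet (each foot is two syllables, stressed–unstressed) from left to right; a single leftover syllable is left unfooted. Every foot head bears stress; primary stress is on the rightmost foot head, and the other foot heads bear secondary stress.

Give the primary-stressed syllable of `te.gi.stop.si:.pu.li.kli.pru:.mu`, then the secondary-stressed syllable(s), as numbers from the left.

primary 7, secondary 1, 3, 5

Parse left to right into trochaic (ˈσσ) feet: (ˈte.gi) (ˈstop.si:) (ˈpu.li) (ˈkli.pru:) mu. Syllable 9 is left unfooted.
Foot heads (stressed positions): 1, 3, 5, 7.
End Rule Rightmost: primary stress on the rightmost head = syllable 7.
Secondary stress on 1, 3, 5: ˌte.gi.ˌstop.si:.ˌpu.li.ˈkli.pru:.mu.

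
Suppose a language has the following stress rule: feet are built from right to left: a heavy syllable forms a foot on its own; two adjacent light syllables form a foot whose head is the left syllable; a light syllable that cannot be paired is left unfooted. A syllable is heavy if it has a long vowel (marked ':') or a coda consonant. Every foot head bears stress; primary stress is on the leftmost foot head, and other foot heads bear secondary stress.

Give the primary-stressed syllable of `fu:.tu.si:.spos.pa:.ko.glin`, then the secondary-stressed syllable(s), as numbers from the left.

Weights: 1 fu: H, 2 tu L, 3 si: H, 4 spos H, 5 pa: H, 6 ko L, 7 glin H.
Parse right to left (heavy = foot alone; LL = one foot; stranded L unfooted): (ˈfu:) tu (ˈsi:) (ˈspos) (ˈpa:) ko (ˈglin).
Foot heads: 1, 3, 4, 5, 7.
Primary stress on the leftmost head = syllable 1.
Secondary stress on 3, 4, 5, 7: ˈfu:.tu.ˌsi:.ˌspos.ˌpa:.ko.ˌglin.

primary 1, secondary 3, 4, 5, 7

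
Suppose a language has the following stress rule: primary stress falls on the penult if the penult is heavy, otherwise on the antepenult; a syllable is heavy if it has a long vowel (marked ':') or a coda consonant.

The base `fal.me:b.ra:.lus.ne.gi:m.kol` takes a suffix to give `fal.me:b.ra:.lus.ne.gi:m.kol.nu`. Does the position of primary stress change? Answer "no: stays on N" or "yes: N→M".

yes: 6→7

Base `fal.me:b.ra:.lus.ne.gi:m.kol` (7 syllables):
  Weights: 5 ne L, 6 gi:m H, 7 kol H.
  The penult (syllable 6, gi:m) is heavy, so it takes stress.
  → primary stress on syllable 6.
Suffixed `fal.me:b.ra:.lus.ne.gi:m.kol.nu` (8 syllables):
  Weights: 6 gi:m H, 7 kol H, 8 nu L.
  The penult (syllable 7, kol) is heavy, so it takes stress.
  → primary stress on syllable 7.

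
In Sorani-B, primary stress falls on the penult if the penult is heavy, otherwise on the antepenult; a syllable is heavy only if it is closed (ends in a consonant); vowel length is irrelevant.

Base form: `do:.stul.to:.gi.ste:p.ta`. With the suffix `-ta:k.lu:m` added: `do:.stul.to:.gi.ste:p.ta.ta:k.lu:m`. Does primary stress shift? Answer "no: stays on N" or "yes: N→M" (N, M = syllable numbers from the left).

yes: 5→7

Base `do:.stul.to:.gi.ste:p.ta` (6 syllables):
  Weights: 4 gi L, 5 ste:p H, 6 ta L.
  The penult (syllable 5, ste:p) is heavy, so it takes stress.
  → primary stress on syllable 5.
Suffixed `do:.stul.to:.gi.ste:p.ta.ta:k.lu:m` (8 syllables):
  Weights: 6 ta L, 7 ta:k H, 8 lu:m H.
  The penult (syllable 7, ta:k) is heavy, so it takes stress.
  → primary stress on syllable 7.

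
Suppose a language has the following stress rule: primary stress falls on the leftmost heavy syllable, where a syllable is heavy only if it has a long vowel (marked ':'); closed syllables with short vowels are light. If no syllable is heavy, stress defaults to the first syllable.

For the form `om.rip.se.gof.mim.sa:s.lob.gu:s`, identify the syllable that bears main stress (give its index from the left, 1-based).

6

Weights: 1 om L, 2 rip L, 3 se L, 4 gof L, 5 mim L, 6 sa:s H, 7 lob L, 8 gu:s H.
Heavy syllables in the domain: 6, 8. The leftmost is syllable 6 (sa:s).
Primary stress: syllable 6 → om.rip.se.gof.mim.ˈsa:s.lob.gu:s.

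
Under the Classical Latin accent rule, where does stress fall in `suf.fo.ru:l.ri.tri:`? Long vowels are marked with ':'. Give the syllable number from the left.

3

Classical Latin: stress the penult if heavy (long vowel or closed), else the antepenult.
Weights: 3 ru:l H, 4 ri L, 5 tri: H.
The penult (syllable 4, ri) is light, so stress falls on the antepenult (syllable 3, ru:l).
Stress on syllable 3: suf.fo.ˈru:l.ri.tri:.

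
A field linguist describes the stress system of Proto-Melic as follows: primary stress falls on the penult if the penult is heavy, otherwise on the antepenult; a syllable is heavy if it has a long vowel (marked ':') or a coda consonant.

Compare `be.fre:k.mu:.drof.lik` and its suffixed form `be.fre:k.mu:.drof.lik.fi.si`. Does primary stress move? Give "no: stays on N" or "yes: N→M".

yes: 4→5

Base `be.fre:k.mu:.drof.lik` (5 syllables):
  Weights: 3 mu: H, 4 drof H, 5 lik H.
  The penult (syllable 4, drof) is heavy, so it takes stress.
  → primary stress on syllable 4.
Suffixed `be.fre:k.mu:.drof.lik.fi.si` (7 syllables):
  Weights: 5 lik H, 6 fi L, 7 si L.
  The penult (syllable 6, fi) is light, so stress falls on the antepenult (syllable 5, lik).
  → primary stress on syllable 5.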